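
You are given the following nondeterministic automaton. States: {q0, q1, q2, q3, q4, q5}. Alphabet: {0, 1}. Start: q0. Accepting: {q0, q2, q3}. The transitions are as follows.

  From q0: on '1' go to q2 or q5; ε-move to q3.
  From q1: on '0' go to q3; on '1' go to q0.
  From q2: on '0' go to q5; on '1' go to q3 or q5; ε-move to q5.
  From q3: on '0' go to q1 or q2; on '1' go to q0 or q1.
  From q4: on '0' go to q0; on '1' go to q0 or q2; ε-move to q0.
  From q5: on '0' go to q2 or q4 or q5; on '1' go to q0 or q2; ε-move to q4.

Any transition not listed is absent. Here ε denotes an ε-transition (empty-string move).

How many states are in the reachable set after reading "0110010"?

6

Start: ε-closure({q0}) = {q0, q3}.
Read '0': {q0, q3} → {q0, q1, q2, q3, q4, q5}.
Read '1': {q0, q1, q2, q3, q4, q5} → {q0, q1, q2, q3, q4, q5}.
Read '1': {q0, q1, q2, q3, q4, q5} → {q0, q1, q2, q3, q4, q5}.
Read '0': {q0, q1, q2, q3, q4, q5} → {q0, q1, q2, q3, q4, q5}.
Read '0': {q0, q1, q2, q3, q4, q5} → {q0, q1, q2, q3, q4, q5}.
Read '1': {q0, q1, q2, q3, q4, q5} → {q0, q1, q2, q3, q4, q5}.
Read '0': {q0, q1, q2, q3, q4, q5} → {q0, q1, q2, q3, q4, q5}.
That set has 6 states.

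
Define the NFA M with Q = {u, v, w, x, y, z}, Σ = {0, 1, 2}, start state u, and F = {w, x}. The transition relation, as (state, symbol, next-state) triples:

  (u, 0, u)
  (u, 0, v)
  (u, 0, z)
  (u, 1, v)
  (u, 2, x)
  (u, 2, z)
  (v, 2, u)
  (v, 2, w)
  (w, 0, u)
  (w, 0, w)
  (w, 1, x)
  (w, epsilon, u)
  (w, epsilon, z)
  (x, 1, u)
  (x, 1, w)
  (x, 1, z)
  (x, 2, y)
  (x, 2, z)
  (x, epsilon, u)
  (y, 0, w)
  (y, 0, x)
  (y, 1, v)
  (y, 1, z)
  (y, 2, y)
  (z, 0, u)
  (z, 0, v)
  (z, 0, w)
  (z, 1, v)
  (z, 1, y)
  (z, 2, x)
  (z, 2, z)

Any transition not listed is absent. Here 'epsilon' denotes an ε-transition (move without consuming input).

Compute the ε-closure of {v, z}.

{v, z}

Begin with {v, z}.
No ε-moves leave this set, so the closure equals the set itself.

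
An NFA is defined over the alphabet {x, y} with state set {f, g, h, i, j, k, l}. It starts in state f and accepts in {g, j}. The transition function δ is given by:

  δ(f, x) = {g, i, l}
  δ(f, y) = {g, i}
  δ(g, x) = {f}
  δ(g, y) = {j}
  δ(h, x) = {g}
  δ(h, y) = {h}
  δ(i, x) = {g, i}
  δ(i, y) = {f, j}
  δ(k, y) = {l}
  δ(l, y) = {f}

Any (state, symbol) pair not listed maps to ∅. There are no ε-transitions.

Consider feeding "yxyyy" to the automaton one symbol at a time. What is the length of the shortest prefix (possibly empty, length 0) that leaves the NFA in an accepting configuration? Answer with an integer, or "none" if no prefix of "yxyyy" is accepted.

1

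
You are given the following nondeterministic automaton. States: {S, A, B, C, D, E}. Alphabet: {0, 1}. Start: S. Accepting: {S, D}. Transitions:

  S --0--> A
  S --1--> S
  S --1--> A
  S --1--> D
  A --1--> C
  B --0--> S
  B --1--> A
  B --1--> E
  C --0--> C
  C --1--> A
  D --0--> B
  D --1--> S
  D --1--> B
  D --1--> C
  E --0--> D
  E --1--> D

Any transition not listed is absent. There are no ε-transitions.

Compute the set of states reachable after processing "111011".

{S, A, B, C, D, E}

Start in {S}.
Read '1': {S} → {S, A, D}.
Read '1': {S, A, D} → {S, A, B, C, D}.
Read '1': {S, A, B, C, D} → {S, A, B, C, D, E}.
Read '0': {S, A, B, C, D, E} → {S, A, B, C, D}.
Read '1': {S, A, B, C, D} → {S, A, B, C, D, E}.
Read '1': {S, A, B, C, D, E} → {S, A, B, C, D, E}.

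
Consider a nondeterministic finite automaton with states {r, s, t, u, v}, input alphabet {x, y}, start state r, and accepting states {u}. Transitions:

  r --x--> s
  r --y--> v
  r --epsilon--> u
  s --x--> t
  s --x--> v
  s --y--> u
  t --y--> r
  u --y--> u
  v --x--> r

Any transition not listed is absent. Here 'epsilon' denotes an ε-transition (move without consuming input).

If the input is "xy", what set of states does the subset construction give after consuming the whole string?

{u}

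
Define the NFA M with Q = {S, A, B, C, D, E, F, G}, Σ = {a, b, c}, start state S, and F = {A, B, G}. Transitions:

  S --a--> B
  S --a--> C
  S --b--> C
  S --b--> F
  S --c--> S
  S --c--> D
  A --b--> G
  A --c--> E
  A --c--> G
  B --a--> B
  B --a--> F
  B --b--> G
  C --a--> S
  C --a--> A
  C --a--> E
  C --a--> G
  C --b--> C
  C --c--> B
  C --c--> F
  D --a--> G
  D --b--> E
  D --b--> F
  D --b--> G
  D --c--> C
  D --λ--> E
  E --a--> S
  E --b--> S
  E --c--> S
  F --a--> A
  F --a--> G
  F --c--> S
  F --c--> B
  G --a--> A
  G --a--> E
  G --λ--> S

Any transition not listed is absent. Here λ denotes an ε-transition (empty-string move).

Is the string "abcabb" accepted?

No

Start in {S}.
Read 'a': S→{B, C}; now {B, C}.
Read 'b': B→{G}, C→{C}; union {C, G}; ε-closure = {S, C, G}.
Read 'c': S→{S, D}, C→{B, F}, G→∅; union {S, B, D, F}; ε-closure = {S, B, D, E, F}.
Read 'a': S→{B, C}, B→{B, F}, D→{G}, E→{S}, F→{A, G}; now {S, A, B, C, F, G}.
Read 'b': S→{C, F}, A→{G}, B→{G}, C→{C}, F→∅, G→∅; union {C, F, G}; ε-closure = {S, C, F, G}.
Read 'b': S→{C, F}, C→{C}, F→∅, G→∅; now {C, F}.
The final set {C, F} contains no accepting state.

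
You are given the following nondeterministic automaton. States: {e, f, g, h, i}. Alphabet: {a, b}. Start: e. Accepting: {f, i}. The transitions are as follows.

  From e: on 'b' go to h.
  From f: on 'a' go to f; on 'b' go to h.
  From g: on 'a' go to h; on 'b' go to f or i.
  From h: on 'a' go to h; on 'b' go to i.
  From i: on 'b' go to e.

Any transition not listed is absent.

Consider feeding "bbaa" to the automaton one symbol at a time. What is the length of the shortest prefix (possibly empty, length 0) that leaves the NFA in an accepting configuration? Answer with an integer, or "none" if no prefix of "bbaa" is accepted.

Start in {e}.
Read 'b': e→{h}; now {h}.
Read 'b': h→{i}; now {i}.
None of the earlier sets intersect F, but {i} does.

2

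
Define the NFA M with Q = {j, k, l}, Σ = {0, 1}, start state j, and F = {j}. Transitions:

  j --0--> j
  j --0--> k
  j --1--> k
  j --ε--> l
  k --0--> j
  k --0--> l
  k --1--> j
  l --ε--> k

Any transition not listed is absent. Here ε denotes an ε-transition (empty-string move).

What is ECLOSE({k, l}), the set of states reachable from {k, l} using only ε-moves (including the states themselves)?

Begin with {k, l}.
No ε-moves leave this set, so the closure equals the set itself.

{k, l}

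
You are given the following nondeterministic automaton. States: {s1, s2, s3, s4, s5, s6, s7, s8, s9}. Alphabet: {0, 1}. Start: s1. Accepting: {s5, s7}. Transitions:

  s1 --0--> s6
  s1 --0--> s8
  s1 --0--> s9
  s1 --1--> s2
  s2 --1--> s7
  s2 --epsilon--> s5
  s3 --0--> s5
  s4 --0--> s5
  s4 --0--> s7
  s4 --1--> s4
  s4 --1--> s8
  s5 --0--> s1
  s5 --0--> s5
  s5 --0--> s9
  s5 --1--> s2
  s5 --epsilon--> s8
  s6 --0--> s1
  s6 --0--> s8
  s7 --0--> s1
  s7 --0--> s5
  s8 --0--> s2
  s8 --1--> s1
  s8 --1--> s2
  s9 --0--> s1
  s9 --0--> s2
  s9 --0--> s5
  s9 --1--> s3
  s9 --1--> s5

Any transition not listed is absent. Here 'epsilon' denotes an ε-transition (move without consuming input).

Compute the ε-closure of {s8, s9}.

{s8, s9}

Begin with {s8, s9}.
No ε-moves leave this set, so the closure equals the set itself.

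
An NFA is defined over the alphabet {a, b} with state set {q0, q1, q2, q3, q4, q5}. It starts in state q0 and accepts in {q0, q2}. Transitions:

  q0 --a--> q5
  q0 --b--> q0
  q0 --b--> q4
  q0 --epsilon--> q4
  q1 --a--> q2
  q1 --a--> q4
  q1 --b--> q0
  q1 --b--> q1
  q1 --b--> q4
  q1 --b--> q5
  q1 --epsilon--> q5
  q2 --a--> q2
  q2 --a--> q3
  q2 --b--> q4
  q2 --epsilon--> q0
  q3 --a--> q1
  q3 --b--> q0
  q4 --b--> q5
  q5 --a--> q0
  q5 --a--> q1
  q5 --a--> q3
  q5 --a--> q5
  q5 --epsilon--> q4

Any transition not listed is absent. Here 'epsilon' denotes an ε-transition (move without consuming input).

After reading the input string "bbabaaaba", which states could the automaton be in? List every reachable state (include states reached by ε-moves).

{q0, q1, q2, q3, q4, q5}

Start: ε-closure({q0}) = {q0, q4}.
Read 'b': {q0, q4} → {q0, q4, q5}.
Read 'b': {q0, q4, q5} → {q0, q4, q5}.
Read 'a': {q0, q4, q5} → {q0, q1, q3, q4, q5}.
Read 'b': {q0, q1, q3, q4, q5} → {q0, q1, q4, q5}.
Read 'a': {q0, q1, q4, q5} → {q0, q1, q2, q3, q4, q5}.
Read 'a': {q0, q1, q2, q3, q4, q5} → {q0, q1, q2, q3, q4, q5}.
Read 'a': {q0, q1, q2, q3, q4, q5} → {q0, q1, q2, q3, q4, q5}.
Read 'b': {q0, q1, q2, q3, q4, q5} → {q0, q1, q4, q5}.
Read 'a': {q0, q1, q4, q5} → {q0, q1, q2, q3, q4, q5}.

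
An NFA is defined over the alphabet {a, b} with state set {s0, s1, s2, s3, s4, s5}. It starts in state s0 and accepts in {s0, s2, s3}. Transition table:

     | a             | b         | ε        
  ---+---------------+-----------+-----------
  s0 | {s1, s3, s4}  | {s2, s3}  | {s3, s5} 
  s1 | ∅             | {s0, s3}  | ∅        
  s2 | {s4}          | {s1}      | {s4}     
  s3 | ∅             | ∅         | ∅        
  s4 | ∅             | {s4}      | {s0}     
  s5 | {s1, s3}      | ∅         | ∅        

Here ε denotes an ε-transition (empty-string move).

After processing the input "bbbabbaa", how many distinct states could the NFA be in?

5

Start: ε-closure({s0}) = {s0, s3, s5}.
Read 'b': s0→{s2, s3}, s3→∅, s5→∅; union {s2, s3}; ε-closure = {s0, s2, s3, s4, s5}.
Read 'b': s0→{s2, s3}, s2→{s1}, s3→∅, s4→{s4}, s5→∅; union {s1, s2, s3, s4}; ε-closure = {s0, s1, s2, s3, s4, s5}.
Read 'b': s0→{s2, s3}, s1→{s0, s3}, s2→{s1}, s3→∅, s4→{s4}, s5→∅; union {s0, s1, s2, s3, s4}; ε-closure = {s0, s1, s2, s3, s4, s5}.
Read 'a': s0→{s1, s3, s4}, s1→∅, s2→{s4}, s3→∅, s4→∅, s5→{s1, s3}; union {s1, s3, s4}; ε-closure = {s0, s1, s3, s4, s5}.
Read 'b': s0→{s2, s3}, s1→{s0, s3}, s3→∅, s4→{s4}, s5→∅; union {s0, s2, s3, s4}; ε-closure = {s0, s2, s3, s4, s5}.
Read 'b': s0→{s2, s3}, s2→{s1}, s3→∅, s4→{s4}, s5→∅; union {s1, s2, s3, s4}; ε-closure = {s0, s1, s2, s3, s4, s5}.
Read 'a': s0→{s1, s3, s4}, s1→∅, s2→{s4}, s3→∅, s4→∅, s5→{s1, s3}; union {s1, s3, s4}; ε-closure = {s0, s1, s3, s4, s5}.
Read 'a': s0→{s1, s3, s4}, s1→∅, s3→∅, s4→∅, s5→{s1, s3}; union {s1, s3, s4}; ε-closure = {s0, s1, s3, s4, s5}.
That set has 5 states.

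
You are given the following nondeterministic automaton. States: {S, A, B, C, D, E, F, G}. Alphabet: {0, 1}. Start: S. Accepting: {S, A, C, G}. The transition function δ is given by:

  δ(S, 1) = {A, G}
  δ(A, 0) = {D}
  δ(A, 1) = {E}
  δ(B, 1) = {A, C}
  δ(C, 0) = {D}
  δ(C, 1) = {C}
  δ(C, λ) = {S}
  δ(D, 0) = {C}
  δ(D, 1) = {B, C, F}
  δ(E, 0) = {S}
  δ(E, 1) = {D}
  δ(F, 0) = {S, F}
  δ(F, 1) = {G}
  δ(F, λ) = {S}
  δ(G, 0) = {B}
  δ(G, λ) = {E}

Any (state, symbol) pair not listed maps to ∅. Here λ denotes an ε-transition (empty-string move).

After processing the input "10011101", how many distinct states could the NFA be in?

Start in {S}.
Read '1': {S} → {A, E, G}.
Read '0': {A, E, G} → {S, B, D}.
Read '0': {S, B, D} → {S, C}.
Read '1': {S, C} → {S, A, C, E, G}.
Read '1': {S, A, C, E, G} → {S, A, C, D, E, G}.
Read '1': {S, A, C, D, E, G} → {S, A, B, C, D, E, F, G}.
Read '0': {S, A, B, C, D, E, F, G} → {S, B, C, D, F}.
Read '1': {S, B, C, D, F} → {S, A, B, C, E, F, G}.
That set has 7 states.

7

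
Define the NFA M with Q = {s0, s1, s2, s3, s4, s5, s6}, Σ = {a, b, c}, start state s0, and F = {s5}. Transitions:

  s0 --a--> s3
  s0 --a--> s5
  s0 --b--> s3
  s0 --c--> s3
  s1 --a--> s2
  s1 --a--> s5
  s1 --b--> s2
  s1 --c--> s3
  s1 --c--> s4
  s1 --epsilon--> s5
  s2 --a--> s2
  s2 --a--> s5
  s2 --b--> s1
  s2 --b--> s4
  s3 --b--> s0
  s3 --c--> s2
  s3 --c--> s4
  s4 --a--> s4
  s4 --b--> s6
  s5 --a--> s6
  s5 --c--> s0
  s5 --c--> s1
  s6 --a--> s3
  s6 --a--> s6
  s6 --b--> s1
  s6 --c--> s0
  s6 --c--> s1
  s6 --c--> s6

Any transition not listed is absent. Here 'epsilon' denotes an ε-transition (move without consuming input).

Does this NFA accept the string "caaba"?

Start in {s0}.
Read 'c': s0→{s3}; now {s3}.
Read 'a': s3→∅; now ∅.
The set is empty and remains empty for the remaining 3 symbols.
The final set ∅ contains no accepting state.

No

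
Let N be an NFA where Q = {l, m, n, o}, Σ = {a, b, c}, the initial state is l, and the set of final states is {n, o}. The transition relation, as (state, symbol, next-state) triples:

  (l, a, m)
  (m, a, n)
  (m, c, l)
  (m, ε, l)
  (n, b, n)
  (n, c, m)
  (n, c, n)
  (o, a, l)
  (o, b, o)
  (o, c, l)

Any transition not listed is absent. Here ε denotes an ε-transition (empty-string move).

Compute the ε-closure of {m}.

{l, m}

Begin with {m}.
ε-move m → l; add l.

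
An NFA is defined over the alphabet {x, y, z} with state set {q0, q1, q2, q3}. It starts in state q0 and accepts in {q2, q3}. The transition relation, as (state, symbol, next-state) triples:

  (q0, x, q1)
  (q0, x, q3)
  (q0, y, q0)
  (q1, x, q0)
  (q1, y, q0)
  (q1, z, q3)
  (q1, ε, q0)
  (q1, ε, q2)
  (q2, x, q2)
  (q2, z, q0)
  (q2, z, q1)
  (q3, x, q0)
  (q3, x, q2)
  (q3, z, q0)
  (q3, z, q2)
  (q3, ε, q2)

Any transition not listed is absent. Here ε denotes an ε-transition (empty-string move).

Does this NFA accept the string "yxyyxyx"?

Yes

Start in {q0}.
Read 'y': {q0} → {q0}.
Read 'x': {q0} → {q0, q1, q2, q3}.
Read 'y': {q0, q1, q2, q3} → {q0}.
Read 'y': {q0} → {q0}.
Read 'x': {q0} → {q0, q1, q2, q3}.
Read 'y': {q0, q1, q2, q3} → {q0}.
Read 'x': {q0} → {q0, q1, q2, q3}.
The final set {q0, q1, q2, q3} contains the accepting states q2, q3.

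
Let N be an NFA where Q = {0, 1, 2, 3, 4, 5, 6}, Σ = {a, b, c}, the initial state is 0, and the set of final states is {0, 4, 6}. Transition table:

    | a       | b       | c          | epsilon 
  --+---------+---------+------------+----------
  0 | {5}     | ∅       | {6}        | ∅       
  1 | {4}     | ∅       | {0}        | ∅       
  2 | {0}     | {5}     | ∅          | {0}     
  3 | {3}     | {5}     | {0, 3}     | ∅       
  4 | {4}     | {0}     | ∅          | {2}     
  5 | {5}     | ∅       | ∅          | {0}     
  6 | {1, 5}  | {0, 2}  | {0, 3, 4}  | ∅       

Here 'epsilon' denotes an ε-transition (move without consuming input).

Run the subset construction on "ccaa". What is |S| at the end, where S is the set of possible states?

5

Start in {0}.
Read 'c': {0} → {6}.
Read 'c': {6} → {0, 2, 3, 4}.
Read 'a': {0, 2, 3, 4} → {0, 2, 3, 4, 5}.
Read 'a': {0, 2, 3, 4, 5} → {0, 2, 3, 4, 5}.
That set has 5 states.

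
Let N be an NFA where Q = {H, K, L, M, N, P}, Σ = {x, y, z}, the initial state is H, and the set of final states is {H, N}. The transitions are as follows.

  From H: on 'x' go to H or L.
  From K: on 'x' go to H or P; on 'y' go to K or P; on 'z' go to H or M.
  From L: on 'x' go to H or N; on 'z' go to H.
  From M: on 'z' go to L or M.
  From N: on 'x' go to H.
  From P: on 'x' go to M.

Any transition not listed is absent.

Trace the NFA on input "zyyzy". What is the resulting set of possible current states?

∅

Start in {H}.
Read 'z': {H} → ∅.
The set is empty and remains empty for the remaining 4 symbols.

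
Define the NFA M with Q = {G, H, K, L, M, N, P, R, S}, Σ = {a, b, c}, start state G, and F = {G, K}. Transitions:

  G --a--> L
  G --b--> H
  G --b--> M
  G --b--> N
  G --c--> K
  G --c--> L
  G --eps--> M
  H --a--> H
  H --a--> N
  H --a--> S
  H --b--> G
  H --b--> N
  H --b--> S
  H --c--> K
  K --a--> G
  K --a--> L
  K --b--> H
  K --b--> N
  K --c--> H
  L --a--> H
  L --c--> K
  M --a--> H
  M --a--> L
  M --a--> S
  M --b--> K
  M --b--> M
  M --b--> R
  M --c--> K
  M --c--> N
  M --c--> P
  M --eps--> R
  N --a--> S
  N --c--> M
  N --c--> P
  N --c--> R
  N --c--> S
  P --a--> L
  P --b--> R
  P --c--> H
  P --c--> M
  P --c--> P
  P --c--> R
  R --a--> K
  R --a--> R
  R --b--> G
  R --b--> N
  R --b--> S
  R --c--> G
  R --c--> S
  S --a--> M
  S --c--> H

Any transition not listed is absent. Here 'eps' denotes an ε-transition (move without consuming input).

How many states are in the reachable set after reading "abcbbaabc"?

9

Start: ε-closure({G}) = {G, M, R}.
Read 'a': G→{L}, M→{H, L, S}, R→{K, R}; now {H, K, L, R, S}.
Read 'b': H→{G, N, S}, K→{H, N}, L→∅, R→{G, N, S}, S→∅; union {G, H, N, S}; ε-closure = {G, H, M, N, R, S}.
Read 'c': G→{K, L}, H→{K}, M→{K, N, P}, N→{M, P, R, S}, R→{G, S}, S→{H}; now {G, H, K, L, M, N, P, R, S}.
Read 'b': G→{H, M, N}, H→{G, N, S}, K→{H, N}, L→∅, M→{K, M, R}, N→∅, P→{R}, R→{G, N, S}, S→∅; now {G, H, K, M, N, R, S}.
Read 'b': G→{H, M, N}, H→{G, N, S}, K→{H, N}, M→{K, M, R}, N→∅, R→{G, N, S}, S→∅; now {G, H, K, M, N, R, S}.
Read 'a': G→{L}, H→{H, N, S}, K→{G, L}, M→{H, L, S}, N→{S}, R→{K, R}, S→{M}; now {G, H, K, L, M, N, R, S}.
Read 'a': G→{L}, H→{H, N, S}, K→{G, L}, L→{H}, M→{H, L, S}, N→{S}, R→{K, R}, S→{M}; now {G, H, K, L, M, N, R, S}.
Read 'b': G→{H, M, N}, H→{G, N, S}, K→{H, N}, L→∅, M→{K, M, R}, N→∅, R→{G, N, S}, S→∅; now {G, H, K, M, N, R, S}.
Read 'c': G→{K, L}, H→{K}, K→{H}, M→{K, N, P}, N→{M, P, R, S}, R→{G, S}, S→{H}; now {G, H, K, L, M, N, P, R, S}.
That set has 9 states.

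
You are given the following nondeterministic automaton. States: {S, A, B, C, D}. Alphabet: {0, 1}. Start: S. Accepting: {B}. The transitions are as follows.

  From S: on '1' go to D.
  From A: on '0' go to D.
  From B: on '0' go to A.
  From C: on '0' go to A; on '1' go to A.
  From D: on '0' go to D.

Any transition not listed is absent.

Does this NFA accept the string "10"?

No

Start in {S}.
Read '1': S→{D}; now {D}.
Read '0': D→{D}; now {D}.
The final set {D} contains no accepting state.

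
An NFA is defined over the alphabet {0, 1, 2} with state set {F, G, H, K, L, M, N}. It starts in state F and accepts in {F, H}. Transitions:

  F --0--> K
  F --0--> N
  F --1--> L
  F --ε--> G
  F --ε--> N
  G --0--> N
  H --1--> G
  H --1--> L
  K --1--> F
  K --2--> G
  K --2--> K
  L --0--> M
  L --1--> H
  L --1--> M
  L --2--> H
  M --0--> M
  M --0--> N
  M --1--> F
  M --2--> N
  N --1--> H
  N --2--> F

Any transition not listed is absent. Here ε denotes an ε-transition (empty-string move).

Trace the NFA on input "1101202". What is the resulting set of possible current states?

{F, G, K, N}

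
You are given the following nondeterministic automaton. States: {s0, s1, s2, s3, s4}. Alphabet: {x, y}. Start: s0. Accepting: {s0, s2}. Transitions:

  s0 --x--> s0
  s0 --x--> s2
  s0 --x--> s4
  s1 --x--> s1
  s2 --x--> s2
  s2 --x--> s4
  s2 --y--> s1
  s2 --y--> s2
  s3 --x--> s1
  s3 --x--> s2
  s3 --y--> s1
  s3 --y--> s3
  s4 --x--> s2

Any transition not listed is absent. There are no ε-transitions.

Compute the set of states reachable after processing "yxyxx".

Start in {s0}.
Read 'y': s0→∅; now ∅.
The set is empty and remains empty for the remaining 4 symbols.

∅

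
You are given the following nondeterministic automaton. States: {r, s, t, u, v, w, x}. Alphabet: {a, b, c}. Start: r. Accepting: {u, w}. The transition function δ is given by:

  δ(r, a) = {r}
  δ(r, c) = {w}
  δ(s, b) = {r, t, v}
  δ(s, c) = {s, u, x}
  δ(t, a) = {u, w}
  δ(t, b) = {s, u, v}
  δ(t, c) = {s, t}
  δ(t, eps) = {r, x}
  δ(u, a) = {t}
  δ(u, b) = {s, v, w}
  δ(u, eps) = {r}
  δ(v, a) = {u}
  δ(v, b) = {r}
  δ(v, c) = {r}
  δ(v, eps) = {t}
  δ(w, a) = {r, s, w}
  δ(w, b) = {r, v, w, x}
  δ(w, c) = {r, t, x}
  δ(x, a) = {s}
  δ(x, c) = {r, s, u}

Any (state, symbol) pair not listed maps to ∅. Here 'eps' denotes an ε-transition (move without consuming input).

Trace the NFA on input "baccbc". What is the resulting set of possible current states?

Start in {r}.
Read 'b': r→∅; now ∅.
The set is empty and remains empty for the remaining 5 symbols.

∅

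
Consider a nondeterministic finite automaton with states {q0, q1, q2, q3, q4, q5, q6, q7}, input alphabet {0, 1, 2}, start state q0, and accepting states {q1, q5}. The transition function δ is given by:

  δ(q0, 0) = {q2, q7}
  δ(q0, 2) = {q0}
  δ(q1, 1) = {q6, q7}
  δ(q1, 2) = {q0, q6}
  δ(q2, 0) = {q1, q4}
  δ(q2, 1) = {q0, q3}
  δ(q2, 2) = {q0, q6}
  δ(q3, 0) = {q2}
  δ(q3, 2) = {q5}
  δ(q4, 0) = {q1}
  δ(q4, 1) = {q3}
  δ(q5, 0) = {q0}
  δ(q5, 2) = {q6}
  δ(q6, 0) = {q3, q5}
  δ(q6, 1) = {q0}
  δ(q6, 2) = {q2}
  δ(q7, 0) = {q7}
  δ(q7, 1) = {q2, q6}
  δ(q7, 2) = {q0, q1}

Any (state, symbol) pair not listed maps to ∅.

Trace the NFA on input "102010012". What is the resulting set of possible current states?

∅

Start in {q0}.
Read '1': q0→∅; now ∅.
The set is empty and remains empty for the remaining 8 symbols.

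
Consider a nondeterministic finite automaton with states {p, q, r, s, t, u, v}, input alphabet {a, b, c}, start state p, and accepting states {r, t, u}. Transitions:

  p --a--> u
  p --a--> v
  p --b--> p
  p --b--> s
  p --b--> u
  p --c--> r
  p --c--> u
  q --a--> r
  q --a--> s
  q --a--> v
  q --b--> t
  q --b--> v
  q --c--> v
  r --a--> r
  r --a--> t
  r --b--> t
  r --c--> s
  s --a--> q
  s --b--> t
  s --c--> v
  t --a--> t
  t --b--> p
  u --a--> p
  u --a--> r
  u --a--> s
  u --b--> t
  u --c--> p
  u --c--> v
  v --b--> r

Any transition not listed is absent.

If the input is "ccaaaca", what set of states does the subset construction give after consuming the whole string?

Start in {p}.
Read 'c': p→{r, u}; now {r, u}.
Read 'c': r→{s}, u→{p, v}; now {p, s, v}.
Read 'a': p→{u, v}, s→{q}, v→∅; now {q, u, v}.
Read 'a': q→{r, s, v}, u→{p, r, s}, v→∅; now {p, r, s, v}.
Read 'a': p→{u, v}, r→{r, t}, s→{q}, v→∅; now {q, r, t, u, v}.
Read 'c': q→{v}, r→{s}, t→∅, u→{p, v}, v→∅; now {p, s, v}.
Read 'a': p→{u, v}, s→{q}, v→∅; now {q, u, v}.

{q, u, v}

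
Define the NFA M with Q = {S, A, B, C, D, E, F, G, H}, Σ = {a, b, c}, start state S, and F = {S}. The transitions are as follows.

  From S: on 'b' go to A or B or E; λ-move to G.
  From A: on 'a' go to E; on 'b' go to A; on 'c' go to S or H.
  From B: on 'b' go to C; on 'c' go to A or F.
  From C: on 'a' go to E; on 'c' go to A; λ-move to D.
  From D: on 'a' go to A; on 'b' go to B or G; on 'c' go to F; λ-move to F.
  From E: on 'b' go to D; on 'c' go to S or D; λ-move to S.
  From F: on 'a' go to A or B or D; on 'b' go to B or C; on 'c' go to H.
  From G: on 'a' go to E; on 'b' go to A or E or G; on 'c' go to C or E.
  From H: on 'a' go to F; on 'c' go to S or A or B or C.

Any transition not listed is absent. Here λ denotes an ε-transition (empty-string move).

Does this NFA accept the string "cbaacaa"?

Yes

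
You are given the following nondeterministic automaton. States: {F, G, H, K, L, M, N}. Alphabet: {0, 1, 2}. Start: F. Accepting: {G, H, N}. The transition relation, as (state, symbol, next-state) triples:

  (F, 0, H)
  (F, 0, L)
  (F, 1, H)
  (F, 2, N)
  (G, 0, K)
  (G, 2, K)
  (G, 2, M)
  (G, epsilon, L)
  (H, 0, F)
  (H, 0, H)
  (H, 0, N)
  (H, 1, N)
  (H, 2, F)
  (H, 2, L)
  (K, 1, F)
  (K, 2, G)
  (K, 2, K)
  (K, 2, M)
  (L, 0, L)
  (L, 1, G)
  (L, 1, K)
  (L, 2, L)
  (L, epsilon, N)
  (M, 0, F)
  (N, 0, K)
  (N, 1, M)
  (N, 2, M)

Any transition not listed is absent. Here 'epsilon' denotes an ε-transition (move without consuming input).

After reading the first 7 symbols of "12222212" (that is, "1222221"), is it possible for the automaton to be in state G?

Yes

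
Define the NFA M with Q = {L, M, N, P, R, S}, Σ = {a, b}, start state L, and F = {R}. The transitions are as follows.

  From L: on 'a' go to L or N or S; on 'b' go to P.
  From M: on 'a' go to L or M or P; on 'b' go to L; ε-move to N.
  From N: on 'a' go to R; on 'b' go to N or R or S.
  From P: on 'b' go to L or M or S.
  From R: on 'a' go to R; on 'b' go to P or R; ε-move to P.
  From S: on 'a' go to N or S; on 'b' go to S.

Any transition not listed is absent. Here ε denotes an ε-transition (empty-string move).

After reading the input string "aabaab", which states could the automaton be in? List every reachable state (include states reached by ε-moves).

{L, M, N, P, R, S}

Start in {L}.
Read 'a': {L} → {L, N, S}.
Read 'a': {L, N, S} → {L, N, P, R, S}.
Read 'b': {L, N, P, R, S} → {L, M, N, P, R, S}.
Read 'a': {L, M, N, P, R, S} → {L, M, N, P, R, S}.
Read 'a': {L, M, N, P, R, S} → {L, M, N, P, R, S}.
Read 'b': {L, M, N, P, R, S} → {L, M, N, P, R, S}.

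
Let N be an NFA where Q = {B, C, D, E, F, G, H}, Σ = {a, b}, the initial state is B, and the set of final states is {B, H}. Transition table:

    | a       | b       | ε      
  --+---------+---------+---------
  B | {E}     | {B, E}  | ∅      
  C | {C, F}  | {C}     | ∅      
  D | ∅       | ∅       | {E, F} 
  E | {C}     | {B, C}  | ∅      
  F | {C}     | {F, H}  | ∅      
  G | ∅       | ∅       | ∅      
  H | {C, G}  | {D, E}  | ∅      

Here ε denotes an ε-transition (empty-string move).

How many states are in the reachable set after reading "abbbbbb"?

Start in {B}.
Read 'a': B→{E}; now {E}.
Read 'b': E→{B, C}; now {B, C}.
Read 'b': B→{B, E}, C→{C}; now {B, C, E}.
Read 'b': B→{B, E}, C→{C}, E→{B, C}; now {B, C, E}.
Read 'b': B→{B, E}, C→{C}, E→{B, C}; now {B, C, E}.
Read 'b': B→{B, E}, C→{C}, E→{B, C}; now {B, C, E}.
Read 'b': B→{B, E}, C→{C}, E→{B, C}; now {B, C, E}.
That set has 3 states.

3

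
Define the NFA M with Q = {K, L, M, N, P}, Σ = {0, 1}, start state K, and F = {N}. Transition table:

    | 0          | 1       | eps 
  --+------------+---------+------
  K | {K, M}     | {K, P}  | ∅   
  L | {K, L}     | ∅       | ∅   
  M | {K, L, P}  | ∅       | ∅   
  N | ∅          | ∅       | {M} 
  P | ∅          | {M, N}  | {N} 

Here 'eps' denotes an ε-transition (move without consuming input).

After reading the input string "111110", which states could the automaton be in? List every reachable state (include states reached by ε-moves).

Start in {K}.
Read '1': K→{K, P}; union {K, P}; ε-closure = {K, M, N, P}.
Read '1': K→{K, P}, M→∅, N→∅, P→{M, N}; now {K, M, N, P}.
Read '1': K→{K, P}, M→∅, N→∅, P→{M, N}; now {K, M, N, P}.
Read '1': K→{K, P}, M→∅, N→∅, P→{M, N}; now {K, M, N, P}.
Read '1': K→{K, P}, M→∅, N→∅, P→{M, N}; now {K, M, N, P}.
Read '0': K→{K, M}, M→{K, L, P}, N→∅, P→∅; union {K, L, M, P}; ε-closure = {K, L, M, N, P}.

{K, L, M, N, P}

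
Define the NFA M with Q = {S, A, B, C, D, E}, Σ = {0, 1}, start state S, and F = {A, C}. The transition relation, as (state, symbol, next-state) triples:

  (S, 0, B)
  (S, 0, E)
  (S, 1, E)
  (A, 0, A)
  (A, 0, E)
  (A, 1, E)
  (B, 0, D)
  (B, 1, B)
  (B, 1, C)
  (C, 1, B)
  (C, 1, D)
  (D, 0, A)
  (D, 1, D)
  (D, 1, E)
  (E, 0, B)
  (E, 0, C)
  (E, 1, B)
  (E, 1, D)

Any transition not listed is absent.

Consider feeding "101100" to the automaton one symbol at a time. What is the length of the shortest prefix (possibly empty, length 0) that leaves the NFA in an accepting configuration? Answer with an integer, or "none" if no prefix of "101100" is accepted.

Start in {S}.
Read '1': S→{E}; now {E}.
Read '0': E→{B, C}; now {B, C}.
None of the earlier sets intersect F, but {B, C} does.

2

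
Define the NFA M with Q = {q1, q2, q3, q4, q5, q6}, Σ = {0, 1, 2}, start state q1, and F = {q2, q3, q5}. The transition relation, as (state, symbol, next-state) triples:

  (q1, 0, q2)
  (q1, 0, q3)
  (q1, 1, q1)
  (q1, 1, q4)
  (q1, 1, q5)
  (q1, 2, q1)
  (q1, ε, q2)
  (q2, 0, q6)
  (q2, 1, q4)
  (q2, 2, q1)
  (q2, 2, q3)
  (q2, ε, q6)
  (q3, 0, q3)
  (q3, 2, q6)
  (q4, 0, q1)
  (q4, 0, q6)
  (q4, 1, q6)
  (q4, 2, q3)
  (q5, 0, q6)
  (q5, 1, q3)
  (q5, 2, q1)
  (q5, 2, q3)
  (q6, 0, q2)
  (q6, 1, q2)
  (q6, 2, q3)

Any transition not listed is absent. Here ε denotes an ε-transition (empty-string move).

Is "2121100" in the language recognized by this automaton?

Yes

Start: ε-closure({q1}) = {q1, q2, q6}.
Read '2': q1→{q1}, q2→{q1, q3}, q6→{q3}; union {q1, q3}; ε-closure = {q1, q2, q3, q6}.
Read '1': q1→{q1, q4, q5}, q2→{q4}, q3→∅, q6→{q2}; union {q1, q2, q4, q5}; ε-closure = {q1, q2, q4, q5, q6}.
Read '2': q1→{q1}, q2→{q1, q3}, q4→{q3}, q5→{q1, q3}, q6→{q3}; union {q1, q3}; ε-closure = {q1, q2, q3, q6}.
Read '1': q1→{q1, q4, q5}, q2→{q4}, q3→∅, q6→{q2}; union {q1, q2, q4, q5}; ε-closure = {q1, q2, q4, q5, q6}.
Read '1': q1→{q1, q4, q5}, q2→{q4}, q4→{q6}, q5→{q3}, q6→{q2}; now {q1, q2, q3, q4, q5, q6}.
Read '0': q1→{q2, q3}, q2→{q6}, q3→{q3}, q4→{q1, q6}, q5→{q6}, q6→{q2}; now {q1, q2, q3, q6}.
Read '0': q1→{q2, q3}, q2→{q6}, q3→{q3}, q6→{q2}; now {q2, q3, q6}.
The final set {q2, q3, q6} contains the accepting states q2, q3.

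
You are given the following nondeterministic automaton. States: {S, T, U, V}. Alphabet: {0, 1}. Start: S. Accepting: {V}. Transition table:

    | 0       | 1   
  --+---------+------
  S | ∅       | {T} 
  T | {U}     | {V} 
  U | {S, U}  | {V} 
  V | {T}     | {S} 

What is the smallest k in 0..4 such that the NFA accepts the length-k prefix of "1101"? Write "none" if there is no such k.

Start in {S}.
Read '1': S→{T}; now {T}.
Read '1': T→{V}; now {V}.
None of the earlier sets intersect F, but {V} does.

2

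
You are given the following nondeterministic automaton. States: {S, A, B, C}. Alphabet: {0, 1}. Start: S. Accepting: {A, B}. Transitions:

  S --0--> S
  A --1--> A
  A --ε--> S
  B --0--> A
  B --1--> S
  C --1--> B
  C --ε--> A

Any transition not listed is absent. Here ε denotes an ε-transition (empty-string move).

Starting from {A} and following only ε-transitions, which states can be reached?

{S, A}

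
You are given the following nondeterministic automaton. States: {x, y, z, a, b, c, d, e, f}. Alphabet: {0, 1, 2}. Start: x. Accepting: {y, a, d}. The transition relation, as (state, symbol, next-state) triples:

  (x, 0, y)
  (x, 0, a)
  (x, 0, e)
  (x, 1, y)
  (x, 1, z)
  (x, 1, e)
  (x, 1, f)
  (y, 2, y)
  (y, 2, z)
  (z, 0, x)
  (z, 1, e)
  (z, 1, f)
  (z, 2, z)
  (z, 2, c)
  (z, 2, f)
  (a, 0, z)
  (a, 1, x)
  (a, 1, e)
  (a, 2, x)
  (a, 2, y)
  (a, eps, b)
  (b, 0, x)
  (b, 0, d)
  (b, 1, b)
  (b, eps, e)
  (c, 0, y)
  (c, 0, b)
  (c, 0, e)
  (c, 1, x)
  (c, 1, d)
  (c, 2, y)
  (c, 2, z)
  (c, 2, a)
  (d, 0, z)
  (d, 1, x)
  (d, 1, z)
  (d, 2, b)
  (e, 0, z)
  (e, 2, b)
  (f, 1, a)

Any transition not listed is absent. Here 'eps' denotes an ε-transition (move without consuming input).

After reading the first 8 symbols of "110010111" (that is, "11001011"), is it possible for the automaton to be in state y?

Yes

Start in {x}.
Read '1': x→{y, z, e, f}; now {y, z, e, f}.
Read '1': y→∅, z→{e, f}, e→∅, f→{a}; union {a, e, f}; ε-closure = {a, b, e, f}.
Read '0': a→{z}, b→{x, d}, e→{z}, f→∅; now {x, z, d}.
Read '0': x→{y, a, e}, z→{x}, d→{z}; union {x, y, z, a, e}; ε-closure = {x, y, z, a, b, e}.
Read '1': x→{y, z, e, f}, y→∅, z→{e, f}, a→{x, e}, b→{b}, e→∅; now {x, y, z, b, e, f}.
Read '0': x→{y, a, e}, y→∅, z→{x}, b→{x, d}, e→{z}, f→∅; union {x, y, z, a, d, e}; ε-closure = {x, y, z, a, b, d, e}.
Read '1': x→{y, z, e, f}, y→∅, z→{e, f}, a→{x, e}, b→{b}, d→{x, z}, e→∅; now {x, y, z, b, e, f}.
Read '1': x→{y, z, e, f}, y→∅, z→{e, f}, b→{b}, e→∅, f→{a}; now {y, z, a, b, e, f}.
State y is in {y, z, a, b, e, f}.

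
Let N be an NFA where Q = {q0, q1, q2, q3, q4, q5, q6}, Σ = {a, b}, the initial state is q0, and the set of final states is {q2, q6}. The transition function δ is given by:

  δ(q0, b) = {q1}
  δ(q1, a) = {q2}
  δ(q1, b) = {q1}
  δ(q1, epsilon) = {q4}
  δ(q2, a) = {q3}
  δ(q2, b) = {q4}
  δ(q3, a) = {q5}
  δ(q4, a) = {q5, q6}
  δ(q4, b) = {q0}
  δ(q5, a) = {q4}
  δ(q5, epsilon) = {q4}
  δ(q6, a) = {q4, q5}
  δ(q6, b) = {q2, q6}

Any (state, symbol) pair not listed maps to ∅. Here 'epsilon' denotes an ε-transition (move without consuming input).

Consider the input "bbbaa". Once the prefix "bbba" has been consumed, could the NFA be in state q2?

Start in {q0}.
Read 'b': q0→{q1}; union {q1}; ε-closure = {q1, q4}.
Read 'b': q1→{q1}, q4→{q0}; union {q0, q1}; ε-closure = {q0, q1, q4}.
Read 'b': q0→{q1}, q1→{q1}, q4→{q0}; union {q0, q1}; ε-closure = {q0, q1, q4}.
Read 'a': q0→∅, q1→{q2}, q4→{q5, q6}; union {q2, q5, q6}; ε-closure = {q2, q4, q5, q6}.
State q2 is in {q2, q4, q5, q6}.

Yes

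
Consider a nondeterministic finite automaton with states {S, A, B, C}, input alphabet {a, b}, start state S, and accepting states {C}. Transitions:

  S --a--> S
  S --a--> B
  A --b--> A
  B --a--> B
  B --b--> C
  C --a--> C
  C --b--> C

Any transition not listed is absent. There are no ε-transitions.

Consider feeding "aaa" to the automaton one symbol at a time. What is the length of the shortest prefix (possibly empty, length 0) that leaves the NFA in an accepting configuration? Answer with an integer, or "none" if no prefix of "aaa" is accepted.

none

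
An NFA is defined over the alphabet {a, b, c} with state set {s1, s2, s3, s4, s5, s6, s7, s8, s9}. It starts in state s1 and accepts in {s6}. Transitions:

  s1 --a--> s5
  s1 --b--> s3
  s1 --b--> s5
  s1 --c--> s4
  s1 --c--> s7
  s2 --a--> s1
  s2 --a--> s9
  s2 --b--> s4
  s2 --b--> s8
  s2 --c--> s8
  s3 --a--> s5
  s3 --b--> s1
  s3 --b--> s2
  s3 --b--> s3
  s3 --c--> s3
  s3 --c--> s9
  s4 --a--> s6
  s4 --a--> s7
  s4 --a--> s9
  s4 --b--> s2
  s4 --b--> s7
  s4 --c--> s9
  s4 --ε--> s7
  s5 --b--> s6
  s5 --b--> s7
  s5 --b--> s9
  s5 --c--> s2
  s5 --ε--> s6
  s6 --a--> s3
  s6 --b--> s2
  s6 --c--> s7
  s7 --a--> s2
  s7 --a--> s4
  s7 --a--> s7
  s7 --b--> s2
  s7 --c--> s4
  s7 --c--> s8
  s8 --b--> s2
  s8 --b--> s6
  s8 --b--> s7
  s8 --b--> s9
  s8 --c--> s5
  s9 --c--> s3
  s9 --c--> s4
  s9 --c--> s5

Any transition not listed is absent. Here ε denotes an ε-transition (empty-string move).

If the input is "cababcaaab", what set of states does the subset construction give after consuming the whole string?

{s1, s2, s3, s4, s5, s6, s7, s8, s9}

Start in {s1}.
Read 'c': s1→{s4, s7}; now {s4, s7}.
Read 'a': s4→{s6, s7, s9}, s7→{s2, s4, s7}; now {s2, s4, s6, s7, s9}.
Read 'b': s2→{s4, s8}, s4→{s2, s7}, s6→{s2}, s7→{s2}, s9→∅; now {s2, s4, s7, s8}.
Read 'a': s2→{s1, s9}, s4→{s6, s7, s9}, s7→{s2, s4, s7}, s8→∅; now {s1, s2, s4, s6, s7, s9}.
Read 'b': s1→{s3, s5}, s2→{s4, s8}, s4→{s2, s7}, s6→{s2}, s7→{s2}, s9→∅; union {s2, s3, s4, s5, s7, s8}; ε-closure = {s2, s3, s4, s5, s6, s7, s8}.
Read 'c': s2→{s8}, s3→{s3, s9}, s4→{s9}, s5→{s2}, s6→{s7}, s7→{s4, s8}, s8→{s5}; union {s2, s3, s4, s5, s7, s8, s9}; ε-closure = {s2, s3, s4, s5, s6, s7, s8, s9}.
Read 'a': s2→{s1, s9}, s3→{s5}, s4→{s6, s7, s9}, s5→∅, s6→{s3}, s7→{s2, s4, s7}, s8→∅, s9→∅; now {s1, s2, s3, s4, s5, s6, s7, s9}.
Read 'a': s1→{s5}, s2→{s1, s9}, s3→{s5}, s4→{s6, s7, s9}, s5→∅, s6→{s3}, s7→{s2, s4, s7}, s9→∅; now {s1, s2, s3, s4, s5, s6, s7, s9}.
Read 'a': s1→{s5}, s2→{s1, s9}, s3→{s5}, s4→{s6, s7, s9}, s5→∅, s6→{s3}, s7→{s2, s4, s7}, s9→∅; now {s1, s2, s3, s4, s5, s6, s7, s9}.
Read 'b': s1→{s3, s5}, s2→{s4, s8}, s3→{s1, s2, s3}, s4→{s2, s7}, s5→{s6, s7, s9}, s6→{s2}, s7→{s2}, s9→∅; now {s1, s2, s3, s4, s5, s6, s7, s8, s9}.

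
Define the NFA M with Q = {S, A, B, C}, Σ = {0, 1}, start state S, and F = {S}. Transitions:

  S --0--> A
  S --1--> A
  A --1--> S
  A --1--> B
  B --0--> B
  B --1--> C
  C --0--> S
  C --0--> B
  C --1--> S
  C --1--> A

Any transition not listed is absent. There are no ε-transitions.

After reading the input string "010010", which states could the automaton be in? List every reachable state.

{S, B}

Start in {S}.
Read '0': S→{A}; now {A}.
Read '1': A→{S, B}; now {S, B}.
Read '0': S→{A}, B→{B}; now {A, B}.
Read '0': A→∅, B→{B}; now {B}.
Read '1': B→{C}; now {C}.
Read '0': C→{S, B}; now {S, B}.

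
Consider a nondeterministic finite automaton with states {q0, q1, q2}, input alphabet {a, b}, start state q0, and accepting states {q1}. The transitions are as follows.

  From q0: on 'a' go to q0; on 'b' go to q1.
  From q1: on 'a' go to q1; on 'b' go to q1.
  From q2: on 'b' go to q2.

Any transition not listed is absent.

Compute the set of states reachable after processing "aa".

{q0}

Start in {q0}.
Read 'a': q0→{q0}; now {q0}.
Read 'a': q0→{q0}; now {q0}.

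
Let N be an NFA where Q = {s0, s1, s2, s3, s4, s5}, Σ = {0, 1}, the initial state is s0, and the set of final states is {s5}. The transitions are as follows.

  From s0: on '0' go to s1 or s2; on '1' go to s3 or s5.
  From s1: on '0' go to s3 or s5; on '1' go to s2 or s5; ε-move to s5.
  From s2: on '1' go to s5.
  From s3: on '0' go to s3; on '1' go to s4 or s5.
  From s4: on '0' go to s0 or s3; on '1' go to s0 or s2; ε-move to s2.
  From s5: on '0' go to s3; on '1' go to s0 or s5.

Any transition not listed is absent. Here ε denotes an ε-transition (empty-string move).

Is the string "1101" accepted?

Yes

Start in {s0}.
Read '1': s0→{s3, s5}; now {s3, s5}.
Read '1': s3→{s4, s5}, s5→{s0, s5}; union {s0, s4, s5}; ε-closure = {s0, s2, s4, s5}.
Read '0': s0→{s1, s2}, s2→∅, s4→{s0, s3}, s5→{s3}; union {s0, s1, s2, s3}; ε-closure = {s0, s1, s2, s3, s5}.
Read '1': s0→{s3, s5}, s1→{s2, s5}, s2→{s5}, s3→{s4, s5}, s5→{s0, s5}; now {s0, s2, s3, s4, s5}.
The final set {s0, s2, s3, s4, s5} contains the accepting state s5.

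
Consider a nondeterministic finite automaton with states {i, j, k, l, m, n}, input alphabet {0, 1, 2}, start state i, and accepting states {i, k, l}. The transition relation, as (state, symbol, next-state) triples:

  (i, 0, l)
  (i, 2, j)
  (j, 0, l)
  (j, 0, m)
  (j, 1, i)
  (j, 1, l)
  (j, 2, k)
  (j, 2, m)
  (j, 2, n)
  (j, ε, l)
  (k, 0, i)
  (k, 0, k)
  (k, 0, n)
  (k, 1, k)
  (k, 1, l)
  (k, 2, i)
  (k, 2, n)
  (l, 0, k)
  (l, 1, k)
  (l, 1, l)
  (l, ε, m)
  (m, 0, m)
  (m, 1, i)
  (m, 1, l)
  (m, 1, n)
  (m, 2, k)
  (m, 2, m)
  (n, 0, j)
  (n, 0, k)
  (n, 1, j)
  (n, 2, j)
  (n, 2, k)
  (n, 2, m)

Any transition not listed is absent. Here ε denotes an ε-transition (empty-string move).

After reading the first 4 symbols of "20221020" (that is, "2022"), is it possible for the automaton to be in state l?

Start in {i}.
Read '2': i→{j}; union {j}; ε-closure = {j, l, m}.
Read '0': j→{l, m}, l→{k}, m→{m}; now {k, l, m}.
Read '2': k→{i, n}, l→∅, m→{k, m}; now {i, k, m, n}.
Read '2': i→{j}, k→{i, n}, m→{k, m}, n→{j, k, m}; union {i, j, k, m, n}; ε-closure = {i, j, k, l, m, n}.
State l is in {i, j, k, l, m, n}.

Yes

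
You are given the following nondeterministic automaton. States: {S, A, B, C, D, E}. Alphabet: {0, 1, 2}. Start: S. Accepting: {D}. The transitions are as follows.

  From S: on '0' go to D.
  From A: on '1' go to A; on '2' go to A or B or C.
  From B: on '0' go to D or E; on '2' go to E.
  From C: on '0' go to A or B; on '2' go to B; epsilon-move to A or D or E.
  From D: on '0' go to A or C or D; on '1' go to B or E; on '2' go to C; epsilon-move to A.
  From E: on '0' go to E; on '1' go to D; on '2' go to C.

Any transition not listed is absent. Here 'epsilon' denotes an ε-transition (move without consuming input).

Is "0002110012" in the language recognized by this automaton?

Start in {S}.
Read '0': {S} → {A, D}.
Read '0': {A, D} → {A, C, D, E}.
Read '0': {A, C, D, E} → {A, B, C, D, E}.
Read '2': {A, B, C, D, E} → {A, B, C, D, E}.
Read '1': {A, B, C, D, E} → {A, B, D, E}.
Read '1': {A, B, D, E} → {A, B, D, E}.
Read '0': {A, B, D, E} → {A, C, D, E}.
Read '0': {A, C, D, E} → {A, B, C, D, E}.
Read '1': {A, B, C, D, E} → {A, B, D, E}.
Read '2': {A, B, D, E} → {A, B, C, D, E}.
The final set {A, B, C, D, E} contains the accepting state D.

Yes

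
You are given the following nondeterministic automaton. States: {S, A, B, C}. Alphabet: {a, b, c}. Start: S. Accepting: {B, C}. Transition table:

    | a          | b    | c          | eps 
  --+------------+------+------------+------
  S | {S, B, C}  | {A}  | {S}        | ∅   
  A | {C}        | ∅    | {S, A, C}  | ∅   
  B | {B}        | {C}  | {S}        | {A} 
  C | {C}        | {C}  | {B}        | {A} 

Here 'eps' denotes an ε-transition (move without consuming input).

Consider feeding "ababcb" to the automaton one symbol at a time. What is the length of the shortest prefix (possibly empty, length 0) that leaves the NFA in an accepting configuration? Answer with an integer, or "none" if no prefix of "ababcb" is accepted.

1

Start in {S}.
Read 'a': S→{S, B, C}; union {S, B, C}; ε-closure = {S, A, B, C}.
None of the earlier sets intersect F, but {S, A, B, C} does.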